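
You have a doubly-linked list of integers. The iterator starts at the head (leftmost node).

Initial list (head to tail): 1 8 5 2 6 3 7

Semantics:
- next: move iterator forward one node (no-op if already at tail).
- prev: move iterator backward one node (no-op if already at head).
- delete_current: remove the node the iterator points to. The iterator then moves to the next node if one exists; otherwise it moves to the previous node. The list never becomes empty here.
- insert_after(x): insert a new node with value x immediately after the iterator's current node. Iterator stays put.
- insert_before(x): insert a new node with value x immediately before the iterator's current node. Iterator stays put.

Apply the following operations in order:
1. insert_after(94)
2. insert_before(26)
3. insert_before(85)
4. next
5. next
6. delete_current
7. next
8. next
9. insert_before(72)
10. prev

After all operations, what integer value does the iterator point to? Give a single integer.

After 1 (insert_after(94)): list=[1, 94, 8, 5, 2, 6, 3, 7] cursor@1
After 2 (insert_before(26)): list=[26, 1, 94, 8, 5, 2, 6, 3, 7] cursor@1
After 3 (insert_before(85)): list=[26, 85, 1, 94, 8, 5, 2, 6, 3, 7] cursor@1
After 4 (next): list=[26, 85, 1, 94, 8, 5, 2, 6, 3, 7] cursor@94
After 5 (next): list=[26, 85, 1, 94, 8, 5, 2, 6, 3, 7] cursor@8
After 6 (delete_current): list=[26, 85, 1, 94, 5, 2, 6, 3, 7] cursor@5
After 7 (next): list=[26, 85, 1, 94, 5, 2, 6, 3, 7] cursor@2
After 8 (next): list=[26, 85, 1, 94, 5, 2, 6, 3, 7] cursor@6
After 9 (insert_before(72)): list=[26, 85, 1, 94, 5, 2, 72, 6, 3, 7] cursor@6
After 10 (prev): list=[26, 85, 1, 94, 5, 2, 72, 6, 3, 7] cursor@72

Answer: 72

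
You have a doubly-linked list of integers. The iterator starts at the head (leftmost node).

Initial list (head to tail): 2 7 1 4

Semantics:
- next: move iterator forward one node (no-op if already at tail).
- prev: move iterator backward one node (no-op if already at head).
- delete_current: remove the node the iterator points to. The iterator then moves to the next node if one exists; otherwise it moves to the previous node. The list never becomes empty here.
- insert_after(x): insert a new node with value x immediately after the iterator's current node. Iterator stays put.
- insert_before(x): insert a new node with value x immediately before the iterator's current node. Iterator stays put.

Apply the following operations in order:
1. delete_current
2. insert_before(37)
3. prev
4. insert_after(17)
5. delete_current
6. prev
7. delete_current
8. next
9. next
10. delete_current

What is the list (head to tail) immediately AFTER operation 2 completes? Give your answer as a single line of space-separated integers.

Answer: 37 7 1 4

Derivation:
After 1 (delete_current): list=[7, 1, 4] cursor@7
After 2 (insert_before(37)): list=[37, 7, 1, 4] cursor@7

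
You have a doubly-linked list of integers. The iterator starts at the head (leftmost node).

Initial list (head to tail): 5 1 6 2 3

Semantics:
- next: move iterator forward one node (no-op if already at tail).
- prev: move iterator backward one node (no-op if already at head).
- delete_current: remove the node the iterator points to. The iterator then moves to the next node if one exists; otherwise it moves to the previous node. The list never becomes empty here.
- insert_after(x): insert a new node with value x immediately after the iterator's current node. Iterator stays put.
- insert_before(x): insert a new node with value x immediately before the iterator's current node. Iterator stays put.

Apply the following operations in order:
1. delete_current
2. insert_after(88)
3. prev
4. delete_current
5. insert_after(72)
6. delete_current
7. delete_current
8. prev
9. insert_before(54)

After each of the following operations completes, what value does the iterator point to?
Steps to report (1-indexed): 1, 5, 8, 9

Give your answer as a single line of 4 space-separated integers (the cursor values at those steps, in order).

After 1 (delete_current): list=[1, 6, 2, 3] cursor@1
After 2 (insert_after(88)): list=[1, 88, 6, 2, 3] cursor@1
After 3 (prev): list=[1, 88, 6, 2, 3] cursor@1
After 4 (delete_current): list=[88, 6, 2, 3] cursor@88
After 5 (insert_after(72)): list=[88, 72, 6, 2, 3] cursor@88
After 6 (delete_current): list=[72, 6, 2, 3] cursor@72
After 7 (delete_current): list=[6, 2, 3] cursor@6
After 8 (prev): list=[6, 2, 3] cursor@6
After 9 (insert_before(54)): list=[54, 6, 2, 3] cursor@6

Answer: 1 88 6 6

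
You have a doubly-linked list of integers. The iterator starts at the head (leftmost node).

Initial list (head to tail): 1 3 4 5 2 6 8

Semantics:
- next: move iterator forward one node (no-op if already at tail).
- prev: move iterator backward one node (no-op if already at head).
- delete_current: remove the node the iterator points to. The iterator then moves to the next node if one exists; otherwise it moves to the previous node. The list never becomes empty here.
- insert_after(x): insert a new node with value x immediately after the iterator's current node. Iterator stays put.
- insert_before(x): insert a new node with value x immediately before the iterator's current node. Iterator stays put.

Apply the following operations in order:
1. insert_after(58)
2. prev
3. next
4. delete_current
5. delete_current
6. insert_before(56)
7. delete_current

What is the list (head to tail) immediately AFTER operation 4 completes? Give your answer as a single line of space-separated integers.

After 1 (insert_after(58)): list=[1, 58, 3, 4, 5, 2, 6, 8] cursor@1
After 2 (prev): list=[1, 58, 3, 4, 5, 2, 6, 8] cursor@1
After 3 (next): list=[1, 58, 3, 4, 5, 2, 6, 8] cursor@58
After 4 (delete_current): list=[1, 3, 4, 5, 2, 6, 8] cursor@3

Answer: 1 3 4 5 2 6 8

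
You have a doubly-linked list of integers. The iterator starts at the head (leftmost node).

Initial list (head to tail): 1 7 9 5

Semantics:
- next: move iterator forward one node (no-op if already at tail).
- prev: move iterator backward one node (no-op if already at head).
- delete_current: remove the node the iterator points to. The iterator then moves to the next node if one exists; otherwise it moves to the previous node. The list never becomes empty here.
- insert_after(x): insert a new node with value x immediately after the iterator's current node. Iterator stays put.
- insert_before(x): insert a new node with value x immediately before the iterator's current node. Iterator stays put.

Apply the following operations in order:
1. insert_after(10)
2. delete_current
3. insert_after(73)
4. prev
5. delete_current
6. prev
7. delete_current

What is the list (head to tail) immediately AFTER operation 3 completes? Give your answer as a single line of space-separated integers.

Answer: 10 73 7 9 5

Derivation:
After 1 (insert_after(10)): list=[1, 10, 7, 9, 5] cursor@1
After 2 (delete_current): list=[10, 7, 9, 5] cursor@10
After 3 (insert_after(73)): list=[10, 73, 7, 9, 5] cursor@10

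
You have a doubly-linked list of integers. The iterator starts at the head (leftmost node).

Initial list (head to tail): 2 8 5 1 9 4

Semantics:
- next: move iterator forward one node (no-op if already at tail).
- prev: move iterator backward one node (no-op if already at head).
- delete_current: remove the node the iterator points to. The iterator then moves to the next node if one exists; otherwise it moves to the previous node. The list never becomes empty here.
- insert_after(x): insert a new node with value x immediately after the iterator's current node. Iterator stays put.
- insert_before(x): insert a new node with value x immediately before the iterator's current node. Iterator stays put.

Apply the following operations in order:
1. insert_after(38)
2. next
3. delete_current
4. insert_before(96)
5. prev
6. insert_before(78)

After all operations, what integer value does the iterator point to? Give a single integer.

Answer: 96

Derivation:
After 1 (insert_after(38)): list=[2, 38, 8, 5, 1, 9, 4] cursor@2
After 2 (next): list=[2, 38, 8, 5, 1, 9, 4] cursor@38
After 3 (delete_current): list=[2, 8, 5, 1, 9, 4] cursor@8
After 4 (insert_before(96)): list=[2, 96, 8, 5, 1, 9, 4] cursor@8
After 5 (prev): list=[2, 96, 8, 5, 1, 9, 4] cursor@96
After 6 (insert_before(78)): list=[2, 78, 96, 8, 5, 1, 9, 4] cursor@96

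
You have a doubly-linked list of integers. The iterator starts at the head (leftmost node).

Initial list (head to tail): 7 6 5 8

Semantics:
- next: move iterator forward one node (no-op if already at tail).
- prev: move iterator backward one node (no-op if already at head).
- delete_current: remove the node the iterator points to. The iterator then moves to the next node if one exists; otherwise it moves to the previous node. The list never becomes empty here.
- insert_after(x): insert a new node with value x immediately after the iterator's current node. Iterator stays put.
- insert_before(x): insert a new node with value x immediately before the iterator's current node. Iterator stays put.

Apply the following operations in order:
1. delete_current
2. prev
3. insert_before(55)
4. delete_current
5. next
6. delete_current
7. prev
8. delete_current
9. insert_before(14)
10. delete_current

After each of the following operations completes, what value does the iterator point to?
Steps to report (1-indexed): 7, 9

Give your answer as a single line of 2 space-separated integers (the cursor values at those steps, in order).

After 1 (delete_current): list=[6, 5, 8] cursor@6
After 2 (prev): list=[6, 5, 8] cursor@6
After 3 (insert_before(55)): list=[55, 6, 5, 8] cursor@6
After 4 (delete_current): list=[55, 5, 8] cursor@5
After 5 (next): list=[55, 5, 8] cursor@8
After 6 (delete_current): list=[55, 5] cursor@5
After 7 (prev): list=[55, 5] cursor@55
After 8 (delete_current): list=[5] cursor@5
After 9 (insert_before(14)): list=[14, 5] cursor@5
After 10 (delete_current): list=[14] cursor@14

Answer: 55 5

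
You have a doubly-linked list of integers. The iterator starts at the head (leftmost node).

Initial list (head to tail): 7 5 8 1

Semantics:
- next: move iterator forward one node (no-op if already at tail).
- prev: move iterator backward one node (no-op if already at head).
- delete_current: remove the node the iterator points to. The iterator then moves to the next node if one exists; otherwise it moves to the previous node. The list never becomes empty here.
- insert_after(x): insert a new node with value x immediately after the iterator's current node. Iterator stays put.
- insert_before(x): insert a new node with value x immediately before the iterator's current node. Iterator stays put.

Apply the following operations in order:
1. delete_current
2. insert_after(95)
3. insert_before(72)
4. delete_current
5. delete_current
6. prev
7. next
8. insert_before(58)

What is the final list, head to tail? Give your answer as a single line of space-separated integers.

After 1 (delete_current): list=[5, 8, 1] cursor@5
After 2 (insert_after(95)): list=[5, 95, 8, 1] cursor@5
After 3 (insert_before(72)): list=[72, 5, 95, 8, 1] cursor@5
After 4 (delete_current): list=[72, 95, 8, 1] cursor@95
After 5 (delete_current): list=[72, 8, 1] cursor@8
After 6 (prev): list=[72, 8, 1] cursor@72
After 7 (next): list=[72, 8, 1] cursor@8
After 8 (insert_before(58)): list=[72, 58, 8, 1] cursor@8

Answer: 72 58 8 1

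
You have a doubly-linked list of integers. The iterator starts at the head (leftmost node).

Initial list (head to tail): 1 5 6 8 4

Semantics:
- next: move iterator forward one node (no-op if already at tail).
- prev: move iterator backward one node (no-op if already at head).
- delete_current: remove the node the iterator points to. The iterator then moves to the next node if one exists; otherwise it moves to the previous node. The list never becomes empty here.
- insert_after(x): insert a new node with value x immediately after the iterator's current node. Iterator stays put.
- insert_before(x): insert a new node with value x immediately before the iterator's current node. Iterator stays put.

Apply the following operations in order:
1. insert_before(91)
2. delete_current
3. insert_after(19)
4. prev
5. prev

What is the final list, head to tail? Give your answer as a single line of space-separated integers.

Answer: 91 5 19 6 8 4

Derivation:
After 1 (insert_before(91)): list=[91, 1, 5, 6, 8, 4] cursor@1
After 2 (delete_current): list=[91, 5, 6, 8, 4] cursor@5
After 3 (insert_after(19)): list=[91, 5, 19, 6, 8, 4] cursor@5
After 4 (prev): list=[91, 5, 19, 6, 8, 4] cursor@91
After 5 (prev): list=[91, 5, 19, 6, 8, 4] cursor@91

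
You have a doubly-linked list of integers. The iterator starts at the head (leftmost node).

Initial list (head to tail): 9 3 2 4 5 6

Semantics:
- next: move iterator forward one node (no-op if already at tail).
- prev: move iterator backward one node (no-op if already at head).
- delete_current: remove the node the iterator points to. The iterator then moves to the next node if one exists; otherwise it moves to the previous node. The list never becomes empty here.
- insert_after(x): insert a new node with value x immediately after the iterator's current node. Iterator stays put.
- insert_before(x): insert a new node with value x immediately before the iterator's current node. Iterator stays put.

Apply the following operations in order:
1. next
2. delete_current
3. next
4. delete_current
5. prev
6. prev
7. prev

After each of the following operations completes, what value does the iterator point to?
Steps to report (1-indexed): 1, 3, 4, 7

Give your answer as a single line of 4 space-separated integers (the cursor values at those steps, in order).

Answer: 3 4 5 9

Derivation:
After 1 (next): list=[9, 3, 2, 4, 5, 6] cursor@3
After 2 (delete_current): list=[9, 2, 4, 5, 6] cursor@2
After 3 (next): list=[9, 2, 4, 5, 6] cursor@4
After 4 (delete_current): list=[9, 2, 5, 6] cursor@5
After 5 (prev): list=[9, 2, 5, 6] cursor@2
After 6 (prev): list=[9, 2, 5, 6] cursor@9
After 7 (prev): list=[9, 2, 5, 6] cursor@9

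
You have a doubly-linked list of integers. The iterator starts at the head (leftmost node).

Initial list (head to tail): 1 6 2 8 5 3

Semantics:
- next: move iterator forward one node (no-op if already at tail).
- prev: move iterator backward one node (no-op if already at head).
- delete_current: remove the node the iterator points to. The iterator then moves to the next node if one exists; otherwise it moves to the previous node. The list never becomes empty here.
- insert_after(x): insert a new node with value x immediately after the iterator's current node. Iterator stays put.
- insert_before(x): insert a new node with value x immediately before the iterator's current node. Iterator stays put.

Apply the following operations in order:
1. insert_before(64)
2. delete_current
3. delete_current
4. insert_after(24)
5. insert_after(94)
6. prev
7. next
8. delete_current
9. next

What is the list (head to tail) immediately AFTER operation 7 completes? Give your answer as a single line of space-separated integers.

After 1 (insert_before(64)): list=[64, 1, 6, 2, 8, 5, 3] cursor@1
After 2 (delete_current): list=[64, 6, 2, 8, 5, 3] cursor@6
After 3 (delete_current): list=[64, 2, 8, 5, 3] cursor@2
After 4 (insert_after(24)): list=[64, 2, 24, 8, 5, 3] cursor@2
After 5 (insert_after(94)): list=[64, 2, 94, 24, 8, 5, 3] cursor@2
After 6 (prev): list=[64, 2, 94, 24, 8, 5, 3] cursor@64
After 7 (next): list=[64, 2, 94, 24, 8, 5, 3] cursor@2

Answer: 64 2 94 24 8 5 3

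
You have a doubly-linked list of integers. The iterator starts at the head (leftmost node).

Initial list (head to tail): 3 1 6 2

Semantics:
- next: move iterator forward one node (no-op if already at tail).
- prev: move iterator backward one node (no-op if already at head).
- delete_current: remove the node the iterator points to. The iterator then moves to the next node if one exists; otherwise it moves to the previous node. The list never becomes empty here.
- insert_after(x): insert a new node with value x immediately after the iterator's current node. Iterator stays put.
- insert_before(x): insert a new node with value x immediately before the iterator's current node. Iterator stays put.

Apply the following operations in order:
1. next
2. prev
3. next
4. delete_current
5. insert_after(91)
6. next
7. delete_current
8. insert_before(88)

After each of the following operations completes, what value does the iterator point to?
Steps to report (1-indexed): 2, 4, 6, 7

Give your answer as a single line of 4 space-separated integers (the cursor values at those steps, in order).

Answer: 3 6 91 2

Derivation:
After 1 (next): list=[3, 1, 6, 2] cursor@1
After 2 (prev): list=[3, 1, 6, 2] cursor@3
After 3 (next): list=[3, 1, 6, 2] cursor@1
After 4 (delete_current): list=[3, 6, 2] cursor@6
After 5 (insert_after(91)): list=[3, 6, 91, 2] cursor@6
After 6 (next): list=[3, 6, 91, 2] cursor@91
After 7 (delete_current): list=[3, 6, 2] cursor@2
After 8 (insert_before(88)): list=[3, 6, 88, 2] cursor@2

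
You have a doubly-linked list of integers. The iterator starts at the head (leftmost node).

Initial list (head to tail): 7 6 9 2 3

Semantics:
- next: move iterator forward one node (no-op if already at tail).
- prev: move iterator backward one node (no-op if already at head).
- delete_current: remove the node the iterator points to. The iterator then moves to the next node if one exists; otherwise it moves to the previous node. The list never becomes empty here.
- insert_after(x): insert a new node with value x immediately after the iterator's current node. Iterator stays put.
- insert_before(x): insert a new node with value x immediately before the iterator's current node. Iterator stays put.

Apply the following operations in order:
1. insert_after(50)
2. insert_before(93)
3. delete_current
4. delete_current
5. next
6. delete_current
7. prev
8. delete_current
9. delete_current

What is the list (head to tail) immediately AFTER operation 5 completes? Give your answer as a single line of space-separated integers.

After 1 (insert_after(50)): list=[7, 50, 6, 9, 2, 3] cursor@7
After 2 (insert_before(93)): list=[93, 7, 50, 6, 9, 2, 3] cursor@7
After 3 (delete_current): list=[93, 50, 6, 9, 2, 3] cursor@50
After 4 (delete_current): list=[93, 6, 9, 2, 3] cursor@6
After 5 (next): list=[93, 6, 9, 2, 3] cursor@9

Answer: 93 6 9 2 3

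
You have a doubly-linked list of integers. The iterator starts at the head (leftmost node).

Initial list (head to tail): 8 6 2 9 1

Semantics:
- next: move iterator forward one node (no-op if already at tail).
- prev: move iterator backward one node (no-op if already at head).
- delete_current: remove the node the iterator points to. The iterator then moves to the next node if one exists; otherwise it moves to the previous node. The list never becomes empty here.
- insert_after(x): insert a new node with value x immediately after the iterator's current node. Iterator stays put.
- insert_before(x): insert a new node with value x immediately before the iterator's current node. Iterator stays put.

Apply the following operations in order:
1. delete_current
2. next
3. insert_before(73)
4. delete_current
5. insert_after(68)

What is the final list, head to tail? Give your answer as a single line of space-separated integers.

After 1 (delete_current): list=[6, 2, 9, 1] cursor@6
After 2 (next): list=[6, 2, 9, 1] cursor@2
After 3 (insert_before(73)): list=[6, 73, 2, 9, 1] cursor@2
After 4 (delete_current): list=[6, 73, 9, 1] cursor@9
After 5 (insert_after(68)): list=[6, 73, 9, 68, 1] cursor@9

Answer: 6 73 9 68 1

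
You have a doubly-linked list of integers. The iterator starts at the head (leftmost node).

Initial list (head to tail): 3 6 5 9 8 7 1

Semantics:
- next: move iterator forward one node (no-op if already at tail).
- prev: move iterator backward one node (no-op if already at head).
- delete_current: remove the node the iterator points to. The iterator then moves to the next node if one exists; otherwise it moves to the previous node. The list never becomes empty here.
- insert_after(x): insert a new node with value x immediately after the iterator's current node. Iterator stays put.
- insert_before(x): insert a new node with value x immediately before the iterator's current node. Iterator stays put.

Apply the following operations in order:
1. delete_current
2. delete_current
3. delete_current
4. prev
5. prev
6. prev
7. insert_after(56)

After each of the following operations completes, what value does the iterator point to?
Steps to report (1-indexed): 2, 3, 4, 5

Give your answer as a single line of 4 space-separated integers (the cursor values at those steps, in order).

Answer: 5 9 9 9

Derivation:
After 1 (delete_current): list=[6, 5, 9, 8, 7, 1] cursor@6
After 2 (delete_current): list=[5, 9, 8, 7, 1] cursor@5
After 3 (delete_current): list=[9, 8, 7, 1] cursor@9
After 4 (prev): list=[9, 8, 7, 1] cursor@9
After 5 (prev): list=[9, 8, 7, 1] cursor@9
After 6 (prev): list=[9, 8, 7, 1] cursor@9
After 7 (insert_after(56)): list=[9, 56, 8, 7, 1] cursor@9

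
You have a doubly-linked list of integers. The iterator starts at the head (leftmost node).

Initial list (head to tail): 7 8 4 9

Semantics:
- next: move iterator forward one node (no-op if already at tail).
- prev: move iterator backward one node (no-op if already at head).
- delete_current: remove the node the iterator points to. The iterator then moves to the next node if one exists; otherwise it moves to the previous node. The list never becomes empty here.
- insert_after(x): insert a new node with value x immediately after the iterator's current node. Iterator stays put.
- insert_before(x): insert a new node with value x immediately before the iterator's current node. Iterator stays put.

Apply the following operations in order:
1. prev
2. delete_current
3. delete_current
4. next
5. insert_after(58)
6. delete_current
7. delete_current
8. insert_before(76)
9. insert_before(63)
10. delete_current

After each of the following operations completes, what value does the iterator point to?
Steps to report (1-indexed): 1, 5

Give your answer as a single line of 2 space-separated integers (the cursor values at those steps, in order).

After 1 (prev): list=[7, 8, 4, 9] cursor@7
After 2 (delete_current): list=[8, 4, 9] cursor@8
After 3 (delete_current): list=[4, 9] cursor@4
After 4 (next): list=[4, 9] cursor@9
After 5 (insert_after(58)): list=[4, 9, 58] cursor@9
After 6 (delete_current): list=[4, 58] cursor@58
After 7 (delete_current): list=[4] cursor@4
After 8 (insert_before(76)): list=[76, 4] cursor@4
After 9 (insert_before(63)): list=[76, 63, 4] cursor@4
After 10 (delete_current): list=[76, 63] cursor@63

Answer: 7 9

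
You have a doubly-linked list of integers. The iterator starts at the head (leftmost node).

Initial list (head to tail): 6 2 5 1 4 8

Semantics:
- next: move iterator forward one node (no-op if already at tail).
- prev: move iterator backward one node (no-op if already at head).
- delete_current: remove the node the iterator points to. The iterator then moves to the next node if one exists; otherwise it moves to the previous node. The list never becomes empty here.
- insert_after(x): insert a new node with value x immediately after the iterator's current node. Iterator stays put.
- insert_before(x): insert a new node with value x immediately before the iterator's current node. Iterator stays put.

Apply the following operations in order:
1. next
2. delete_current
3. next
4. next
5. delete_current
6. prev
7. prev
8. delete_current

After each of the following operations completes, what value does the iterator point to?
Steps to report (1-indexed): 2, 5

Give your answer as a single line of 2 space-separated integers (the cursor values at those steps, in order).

After 1 (next): list=[6, 2, 5, 1, 4, 8] cursor@2
After 2 (delete_current): list=[6, 5, 1, 4, 8] cursor@5
After 3 (next): list=[6, 5, 1, 4, 8] cursor@1
After 4 (next): list=[6, 5, 1, 4, 8] cursor@4
After 5 (delete_current): list=[6, 5, 1, 8] cursor@8
After 6 (prev): list=[6, 5, 1, 8] cursor@1
After 7 (prev): list=[6, 5, 1, 8] cursor@5
After 8 (delete_current): list=[6, 1, 8] cursor@1

Answer: 5 8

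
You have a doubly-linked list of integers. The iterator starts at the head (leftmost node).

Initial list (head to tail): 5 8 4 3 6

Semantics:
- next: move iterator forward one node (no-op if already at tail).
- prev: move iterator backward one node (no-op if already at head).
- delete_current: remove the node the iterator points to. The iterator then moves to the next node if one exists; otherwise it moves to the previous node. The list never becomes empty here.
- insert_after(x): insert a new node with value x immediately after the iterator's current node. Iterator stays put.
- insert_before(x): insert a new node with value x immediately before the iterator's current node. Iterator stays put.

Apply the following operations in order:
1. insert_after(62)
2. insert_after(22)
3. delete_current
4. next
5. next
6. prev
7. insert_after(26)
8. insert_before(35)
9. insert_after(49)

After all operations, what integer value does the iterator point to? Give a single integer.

Answer: 62

Derivation:
After 1 (insert_after(62)): list=[5, 62, 8, 4, 3, 6] cursor@5
After 2 (insert_after(22)): list=[5, 22, 62, 8, 4, 3, 6] cursor@5
After 3 (delete_current): list=[22, 62, 8, 4, 3, 6] cursor@22
After 4 (next): list=[22, 62, 8, 4, 3, 6] cursor@62
After 5 (next): list=[22, 62, 8, 4, 3, 6] cursor@8
After 6 (prev): list=[22, 62, 8, 4, 3, 6] cursor@62
After 7 (insert_after(26)): list=[22, 62, 26, 8, 4, 3, 6] cursor@62
After 8 (insert_before(35)): list=[22, 35, 62, 26, 8, 4, 3, 6] cursor@62
After 9 (insert_after(49)): list=[22, 35, 62, 49, 26, 8, 4, 3, 6] cursor@62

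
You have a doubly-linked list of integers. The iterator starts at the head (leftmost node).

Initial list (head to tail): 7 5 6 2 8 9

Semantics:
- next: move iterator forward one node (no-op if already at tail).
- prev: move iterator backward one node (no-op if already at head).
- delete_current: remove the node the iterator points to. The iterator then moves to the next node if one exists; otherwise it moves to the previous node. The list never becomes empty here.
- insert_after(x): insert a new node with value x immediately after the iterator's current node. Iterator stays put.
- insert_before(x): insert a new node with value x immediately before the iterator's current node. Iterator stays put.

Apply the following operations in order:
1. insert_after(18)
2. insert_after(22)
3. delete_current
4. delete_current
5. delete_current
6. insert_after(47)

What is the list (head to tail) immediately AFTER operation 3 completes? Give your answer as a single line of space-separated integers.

After 1 (insert_after(18)): list=[7, 18, 5, 6, 2, 8, 9] cursor@7
After 2 (insert_after(22)): list=[7, 22, 18, 5, 6, 2, 8, 9] cursor@7
After 3 (delete_current): list=[22, 18, 5, 6, 2, 8, 9] cursor@22

Answer: 22 18 5 6 2 8 9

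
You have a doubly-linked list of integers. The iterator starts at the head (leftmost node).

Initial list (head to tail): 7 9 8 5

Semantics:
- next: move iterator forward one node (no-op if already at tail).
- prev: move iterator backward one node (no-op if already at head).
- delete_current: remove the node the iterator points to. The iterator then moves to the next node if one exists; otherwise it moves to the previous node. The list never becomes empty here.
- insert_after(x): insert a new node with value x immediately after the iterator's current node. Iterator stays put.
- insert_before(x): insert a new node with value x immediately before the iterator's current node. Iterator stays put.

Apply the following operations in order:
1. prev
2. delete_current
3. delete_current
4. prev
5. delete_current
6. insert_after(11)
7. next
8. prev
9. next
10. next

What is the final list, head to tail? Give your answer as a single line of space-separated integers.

After 1 (prev): list=[7, 9, 8, 5] cursor@7
After 2 (delete_current): list=[9, 8, 5] cursor@9
After 3 (delete_current): list=[8, 5] cursor@8
After 4 (prev): list=[8, 5] cursor@8
After 5 (delete_current): list=[5] cursor@5
After 6 (insert_after(11)): list=[5, 11] cursor@5
After 7 (next): list=[5, 11] cursor@11
After 8 (prev): list=[5, 11] cursor@5
After 9 (next): list=[5, 11] cursor@11
After 10 (next): list=[5, 11] cursor@11

Answer: 5 11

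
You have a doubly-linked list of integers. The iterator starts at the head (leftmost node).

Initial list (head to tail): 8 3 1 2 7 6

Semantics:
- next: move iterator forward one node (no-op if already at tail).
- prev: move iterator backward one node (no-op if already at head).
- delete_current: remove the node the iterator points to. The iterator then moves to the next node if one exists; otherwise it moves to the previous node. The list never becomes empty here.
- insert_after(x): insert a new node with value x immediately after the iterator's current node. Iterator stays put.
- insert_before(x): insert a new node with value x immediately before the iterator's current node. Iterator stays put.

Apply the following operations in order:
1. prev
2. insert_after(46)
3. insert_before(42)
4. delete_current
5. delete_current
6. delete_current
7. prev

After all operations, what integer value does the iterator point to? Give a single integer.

After 1 (prev): list=[8, 3, 1, 2, 7, 6] cursor@8
After 2 (insert_after(46)): list=[8, 46, 3, 1, 2, 7, 6] cursor@8
After 3 (insert_before(42)): list=[42, 8, 46, 3, 1, 2, 7, 6] cursor@8
After 4 (delete_current): list=[42, 46, 3, 1, 2, 7, 6] cursor@46
After 5 (delete_current): list=[42, 3, 1, 2, 7, 6] cursor@3
After 6 (delete_current): list=[42, 1, 2, 7, 6] cursor@1
After 7 (prev): list=[42, 1, 2, 7, 6] cursor@42

Answer: 42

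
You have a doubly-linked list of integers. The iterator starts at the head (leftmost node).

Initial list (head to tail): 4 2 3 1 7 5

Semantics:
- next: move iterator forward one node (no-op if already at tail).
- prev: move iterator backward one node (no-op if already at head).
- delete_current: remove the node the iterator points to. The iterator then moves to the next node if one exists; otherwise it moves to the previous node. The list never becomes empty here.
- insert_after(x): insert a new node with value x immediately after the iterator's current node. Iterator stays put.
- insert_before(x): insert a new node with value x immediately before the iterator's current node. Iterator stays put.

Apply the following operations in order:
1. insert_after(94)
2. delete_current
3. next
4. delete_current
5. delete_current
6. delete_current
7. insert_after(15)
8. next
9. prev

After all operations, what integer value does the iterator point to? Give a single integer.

Answer: 7

Derivation:
After 1 (insert_after(94)): list=[4, 94, 2, 3, 1, 7, 5] cursor@4
After 2 (delete_current): list=[94, 2, 3, 1, 7, 5] cursor@94
After 3 (next): list=[94, 2, 3, 1, 7, 5] cursor@2
After 4 (delete_current): list=[94, 3, 1, 7, 5] cursor@3
After 5 (delete_current): list=[94, 1, 7, 5] cursor@1
After 6 (delete_current): list=[94, 7, 5] cursor@7
After 7 (insert_after(15)): list=[94, 7, 15, 5] cursor@7
After 8 (next): list=[94, 7, 15, 5] cursor@15
After 9 (prev): list=[94, 7, 15, 5] cursor@7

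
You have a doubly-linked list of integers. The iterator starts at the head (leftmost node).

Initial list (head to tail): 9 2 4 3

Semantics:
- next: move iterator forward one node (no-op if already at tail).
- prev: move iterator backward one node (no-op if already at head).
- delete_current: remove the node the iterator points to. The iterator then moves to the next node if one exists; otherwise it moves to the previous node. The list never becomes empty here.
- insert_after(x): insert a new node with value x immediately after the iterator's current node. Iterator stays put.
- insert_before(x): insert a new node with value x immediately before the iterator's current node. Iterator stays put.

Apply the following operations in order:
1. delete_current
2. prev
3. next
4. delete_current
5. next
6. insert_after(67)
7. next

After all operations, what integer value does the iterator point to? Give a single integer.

Answer: 67

Derivation:
After 1 (delete_current): list=[2, 4, 3] cursor@2
After 2 (prev): list=[2, 4, 3] cursor@2
After 3 (next): list=[2, 4, 3] cursor@4
After 4 (delete_current): list=[2, 3] cursor@3
After 5 (next): list=[2, 3] cursor@3
After 6 (insert_after(67)): list=[2, 3, 67] cursor@3
After 7 (next): list=[2, 3, 67] cursor@67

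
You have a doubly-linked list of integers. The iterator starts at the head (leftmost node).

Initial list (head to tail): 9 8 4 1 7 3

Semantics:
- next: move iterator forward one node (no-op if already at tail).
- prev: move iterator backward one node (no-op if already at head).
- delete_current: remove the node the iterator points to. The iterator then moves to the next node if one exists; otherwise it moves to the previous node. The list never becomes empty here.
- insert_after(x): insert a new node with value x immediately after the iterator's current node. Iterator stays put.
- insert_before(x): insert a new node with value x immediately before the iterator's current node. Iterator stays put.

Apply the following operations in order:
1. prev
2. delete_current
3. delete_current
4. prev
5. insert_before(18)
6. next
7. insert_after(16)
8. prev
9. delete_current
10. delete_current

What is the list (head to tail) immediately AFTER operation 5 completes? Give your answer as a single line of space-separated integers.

After 1 (prev): list=[9, 8, 4, 1, 7, 3] cursor@9
After 2 (delete_current): list=[8, 4, 1, 7, 3] cursor@8
After 3 (delete_current): list=[4, 1, 7, 3] cursor@4
After 4 (prev): list=[4, 1, 7, 3] cursor@4
After 5 (insert_before(18)): list=[18, 4, 1, 7, 3] cursor@4

Answer: 18 4 1 7 3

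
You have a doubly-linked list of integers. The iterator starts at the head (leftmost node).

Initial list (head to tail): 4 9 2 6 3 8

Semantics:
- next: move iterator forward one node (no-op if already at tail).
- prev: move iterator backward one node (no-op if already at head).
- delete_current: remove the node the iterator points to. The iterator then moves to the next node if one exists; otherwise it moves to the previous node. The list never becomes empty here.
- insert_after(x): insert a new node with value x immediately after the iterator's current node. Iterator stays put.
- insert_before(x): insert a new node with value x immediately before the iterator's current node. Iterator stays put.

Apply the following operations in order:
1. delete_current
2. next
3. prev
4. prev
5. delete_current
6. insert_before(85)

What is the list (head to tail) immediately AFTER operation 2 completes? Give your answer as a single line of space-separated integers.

Answer: 9 2 6 3 8

Derivation:
After 1 (delete_current): list=[9, 2, 6, 3, 8] cursor@9
After 2 (next): list=[9, 2, 6, 3, 8] cursor@2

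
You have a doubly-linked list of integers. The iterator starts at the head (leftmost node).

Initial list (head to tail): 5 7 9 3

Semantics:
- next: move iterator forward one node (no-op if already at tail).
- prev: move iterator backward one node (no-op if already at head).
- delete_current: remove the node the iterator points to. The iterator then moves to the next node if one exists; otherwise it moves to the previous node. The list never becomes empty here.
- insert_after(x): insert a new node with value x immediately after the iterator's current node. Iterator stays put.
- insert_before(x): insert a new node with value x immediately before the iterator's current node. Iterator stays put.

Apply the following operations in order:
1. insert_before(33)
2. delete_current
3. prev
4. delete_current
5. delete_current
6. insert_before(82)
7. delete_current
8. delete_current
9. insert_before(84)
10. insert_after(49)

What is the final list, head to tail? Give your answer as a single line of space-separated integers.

After 1 (insert_before(33)): list=[33, 5, 7, 9, 3] cursor@5
After 2 (delete_current): list=[33, 7, 9, 3] cursor@7
After 3 (prev): list=[33, 7, 9, 3] cursor@33
After 4 (delete_current): list=[7, 9, 3] cursor@7
After 5 (delete_current): list=[9, 3] cursor@9
After 6 (insert_before(82)): list=[82, 9, 3] cursor@9
After 7 (delete_current): list=[82, 3] cursor@3
After 8 (delete_current): list=[82] cursor@82
After 9 (insert_before(84)): list=[84, 82] cursor@82
After 10 (insert_after(49)): list=[84, 82, 49] cursor@82

Answer: 84 82 49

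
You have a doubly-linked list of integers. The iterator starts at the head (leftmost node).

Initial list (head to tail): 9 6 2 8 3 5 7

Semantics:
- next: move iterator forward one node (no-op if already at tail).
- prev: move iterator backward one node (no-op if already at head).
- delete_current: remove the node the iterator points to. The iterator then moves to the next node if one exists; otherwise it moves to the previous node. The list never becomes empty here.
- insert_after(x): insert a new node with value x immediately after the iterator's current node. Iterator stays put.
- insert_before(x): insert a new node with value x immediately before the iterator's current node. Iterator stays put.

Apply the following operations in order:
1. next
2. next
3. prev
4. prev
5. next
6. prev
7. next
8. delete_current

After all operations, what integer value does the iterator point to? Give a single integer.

Answer: 2

Derivation:
After 1 (next): list=[9, 6, 2, 8, 3, 5, 7] cursor@6
After 2 (next): list=[9, 6, 2, 8, 3, 5, 7] cursor@2
After 3 (prev): list=[9, 6, 2, 8, 3, 5, 7] cursor@6
After 4 (prev): list=[9, 6, 2, 8, 3, 5, 7] cursor@9
After 5 (next): list=[9, 6, 2, 8, 3, 5, 7] cursor@6
After 6 (prev): list=[9, 6, 2, 8, 3, 5, 7] cursor@9
After 7 (next): list=[9, 6, 2, 8, 3, 5, 7] cursor@6
After 8 (delete_current): list=[9, 2, 8, 3, 5, 7] cursor@2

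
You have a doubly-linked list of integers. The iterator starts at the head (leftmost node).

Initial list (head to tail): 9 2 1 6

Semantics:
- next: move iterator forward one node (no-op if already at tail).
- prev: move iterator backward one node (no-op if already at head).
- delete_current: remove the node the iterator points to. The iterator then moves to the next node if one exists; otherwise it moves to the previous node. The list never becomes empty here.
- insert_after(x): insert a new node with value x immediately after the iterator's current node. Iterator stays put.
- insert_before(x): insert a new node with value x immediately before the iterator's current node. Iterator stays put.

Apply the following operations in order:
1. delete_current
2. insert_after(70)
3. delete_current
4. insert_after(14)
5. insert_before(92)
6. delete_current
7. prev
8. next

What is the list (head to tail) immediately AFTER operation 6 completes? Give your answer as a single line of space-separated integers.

After 1 (delete_current): list=[2, 1, 6] cursor@2
After 2 (insert_after(70)): list=[2, 70, 1, 6] cursor@2
After 3 (delete_current): list=[70, 1, 6] cursor@70
After 4 (insert_after(14)): list=[70, 14, 1, 6] cursor@70
After 5 (insert_before(92)): list=[92, 70, 14, 1, 6] cursor@70
After 6 (delete_current): list=[92, 14, 1, 6] cursor@14

Answer: 92 14 1 6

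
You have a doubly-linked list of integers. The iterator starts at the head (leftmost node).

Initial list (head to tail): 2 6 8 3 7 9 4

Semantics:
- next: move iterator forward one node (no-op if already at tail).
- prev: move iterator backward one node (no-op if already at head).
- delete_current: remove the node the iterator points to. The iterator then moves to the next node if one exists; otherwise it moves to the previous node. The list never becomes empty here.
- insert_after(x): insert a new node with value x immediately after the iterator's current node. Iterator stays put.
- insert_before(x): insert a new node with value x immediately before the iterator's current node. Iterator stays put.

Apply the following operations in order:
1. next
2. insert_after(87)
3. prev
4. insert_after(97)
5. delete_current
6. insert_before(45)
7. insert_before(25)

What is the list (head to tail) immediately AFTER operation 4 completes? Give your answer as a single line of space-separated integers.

Answer: 2 97 6 87 8 3 7 9 4

Derivation:
After 1 (next): list=[2, 6, 8, 3, 7, 9, 4] cursor@6
After 2 (insert_after(87)): list=[2, 6, 87, 8, 3, 7, 9, 4] cursor@6
After 3 (prev): list=[2, 6, 87, 8, 3, 7, 9, 4] cursor@2
After 4 (insert_after(97)): list=[2, 97, 6, 87, 8, 3, 7, 9, 4] cursor@2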